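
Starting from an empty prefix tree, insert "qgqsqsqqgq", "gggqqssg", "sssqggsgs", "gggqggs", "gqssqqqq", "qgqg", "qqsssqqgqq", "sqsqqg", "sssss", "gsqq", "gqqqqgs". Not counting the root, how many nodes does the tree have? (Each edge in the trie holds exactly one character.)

62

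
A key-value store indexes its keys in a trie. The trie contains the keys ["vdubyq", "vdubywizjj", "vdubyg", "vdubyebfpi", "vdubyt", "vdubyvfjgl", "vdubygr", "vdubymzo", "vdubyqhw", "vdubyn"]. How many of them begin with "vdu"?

Traverse to the node for "vdu", then collect every word in that subtree.
Matches: "vdubyebfpi", "vdubyg", "vdubygr", "vdubymzo", "vdubyn", "vdubyq", "vdubyqhw", "vdubyt", "vdubyvfjgl", "vdubywizjj"
Count: 10

10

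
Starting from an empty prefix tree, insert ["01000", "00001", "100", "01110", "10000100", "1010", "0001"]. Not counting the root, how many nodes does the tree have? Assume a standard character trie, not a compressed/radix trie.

23

Count nodes per top-level branch (shared prefixes stored once):
  '0'-branch (00001, 0001, 01000, 01110): 13 nodes
  '1'-branch (100, 10000100, 1010): 10 nodes
Sum: 23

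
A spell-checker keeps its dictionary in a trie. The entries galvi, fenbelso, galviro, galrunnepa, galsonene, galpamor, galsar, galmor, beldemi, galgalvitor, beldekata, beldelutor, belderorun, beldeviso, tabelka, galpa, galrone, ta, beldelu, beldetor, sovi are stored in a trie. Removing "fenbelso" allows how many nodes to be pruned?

8

Walk "fenbelso" from the leaf back toward the root, removing each node that no remaining word uses.
No other word shares any prefix with "fenbelso", so all 8 of its nodes go.
Nodes removed: 8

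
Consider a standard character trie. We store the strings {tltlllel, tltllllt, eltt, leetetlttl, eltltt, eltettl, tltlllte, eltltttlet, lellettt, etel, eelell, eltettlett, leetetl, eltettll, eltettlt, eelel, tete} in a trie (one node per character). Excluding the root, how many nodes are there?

Count nodes per top-level branch (shared prefixes stored once):
  'e'-branch (eelel, eelell, eltettl, eltettlett, eltettll, eltettlt, eltltt, eltltttlet, eltt, etel): 28 nodes
  'l'-branch (leetetl, leetetlttl, lellettt): 16 nodes
  't'-branch (tete, tltlllel, tltllllt, tltlllte): 15 nodes
Sum: 59

59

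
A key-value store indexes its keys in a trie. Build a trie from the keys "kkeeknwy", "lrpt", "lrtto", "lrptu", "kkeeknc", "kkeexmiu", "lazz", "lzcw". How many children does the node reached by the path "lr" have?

The children of the "lr" node are the distinct next characters among strings starting with "lr".
Characters that immediately follow "lr" among the stored strings: {p, t}.
That node has 2 child edges.

2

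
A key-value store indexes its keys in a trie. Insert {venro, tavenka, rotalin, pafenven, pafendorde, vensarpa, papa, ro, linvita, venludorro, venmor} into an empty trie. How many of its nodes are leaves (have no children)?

10

Leaves are exactly the stored words that no other stored word extends.
Those words: "linvita", "pafendorde", "pafenven", "papa", "rotalin", "tavenka", "venludorro", "venmor", "venro", "vensarpa"
Leaf count: 10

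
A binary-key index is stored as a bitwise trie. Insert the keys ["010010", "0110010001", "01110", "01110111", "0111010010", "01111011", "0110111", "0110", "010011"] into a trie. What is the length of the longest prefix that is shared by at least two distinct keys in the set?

6

The deepest shared node is where two words last agree before diverging.
"0111010010" and "01110111" agree on "011101" (6 characters) before diverging; nothing deeper is shared.
Longest shared-prefix length: 6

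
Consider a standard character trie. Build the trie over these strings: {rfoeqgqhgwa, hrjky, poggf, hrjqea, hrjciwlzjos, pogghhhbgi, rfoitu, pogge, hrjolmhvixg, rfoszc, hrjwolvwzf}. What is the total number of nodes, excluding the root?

60

Trace insertions, counting only characters that open a new branch:
  "rfoeqgqhgwa" → 11 new (r, f, o, e, q, g, q, h, g, w, a)
  "hrjky" → 5 new (h, r, j, k, y)
  "poggf" → 5 new (p, o, g, g, f)
  "hrjqea" → prefix "hrj" already present; 3 new (q, e, a)
  "hrjciwlzjos" → prefix "hrj" already present; 8 new (c, i, w, l, z, j, o, s)
  "pogghhhbgi" → prefix "pogg" already present; 6 new (h, h, h, b, g, i)
  "rfoitu" → prefix "rfo" already present; 3 new (i, t, u)
  "pogge" → prefix "pogg" already present; 1 new (e)
  "hrjolmhvixg" → prefix "hrj" already present; 8 new (o, l, m, h, v, i, x, g)
  "rfoszc" → prefix "rfo" already present; 3 new (s, z, c)
  "hrjwolvwzf" → prefix "hrj" already present; 7 new (w, o, l, v, w, z, f)
Total nodes = 11 + 5 + 5 + 3 + 8 + 6 + 3 + 1 + 8 + 3 + 7 = 60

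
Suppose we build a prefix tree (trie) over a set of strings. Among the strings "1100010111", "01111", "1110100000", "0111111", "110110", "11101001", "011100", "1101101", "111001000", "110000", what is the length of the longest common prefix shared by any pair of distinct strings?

Equivalently: take the maximum, over all pairs, of their longest common prefix length.
e.g. "1110100000" and "11101001" share the prefix "1110100" of length 7; no pair shares a longer one.
Longest shared-prefix length: 7

7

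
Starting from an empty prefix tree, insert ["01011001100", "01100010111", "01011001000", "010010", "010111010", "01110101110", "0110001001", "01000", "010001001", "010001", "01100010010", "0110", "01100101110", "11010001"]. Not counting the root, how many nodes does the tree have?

60

Trace insertions, counting only characters that open a new branch:
  "01011001100" → 11 new (0, 1, 0, 1, 1, 0, 0, 1, 1, 0, 0)
  "01100010111" → prefix "01" already present; 9 new (1, 0, 0, 0, 1, 0, 1, 1, 1)
  "01011001000" → prefix "01011001" already present; 3 new (0, 0, 0)
  "010010" → prefix "010" already present; 3 new (0, 1, 0)
  "010111010" → prefix "01011" already present; 4 new (1, 0, 1, 0)
  "01110101110" → prefix "011" already present; 8 new (1, 0, 1, 0, 1, 1, 1, 0)
  "0110001001" → prefix "01100010" already present; 2 new (0, 1)
  "01000" → prefix "0100" already present; 1 new (0)
  "010001001" → prefix "01000" already present; 4 new (1, 0, 0, 1)
  "010001" → prefix "010001" already present; 0 new (none)
  "01100010010" → prefix "0110001001" already present; 1 new (0)
  "0110" → prefix "0110" already present; 0 new (none)
  "01100101110" → prefix "01100" already present; 6 new (1, 0, 1, 1, 1, 0)
  "11010001" → 8 new (1, 1, 0, 1, 0, 0, 0, 1)
Total nodes = 11 + 9 + 3 + 3 + 4 + 8 + 2 + 1 + 4 + 0 + 1 + 0 + 6 + 8 = 60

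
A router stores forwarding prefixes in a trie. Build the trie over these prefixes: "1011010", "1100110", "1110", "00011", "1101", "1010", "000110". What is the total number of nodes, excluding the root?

23

Trie structure (* marks end of a word):
(root)
├─ 0
│  └─ 0
│     └─ 0
│        └─ 1
│           └─ 1 *
│              └─ 0 *
└─ 1
   ├─ 0
   │  └─ 1
   │     ├─ 0 *
   │     └─ 1
   │        └─ 0
   │           └─ 1
   │              └─ 0 *
   └─ 1
      ├─ 0
      │  ├─ 0
      │  │  └─ 1
      │  │     └─ 1
      │  │        └─ 0 *
      │  └─ 1 *
      └─ 1
         └─ 0 *
Counting every labelled node above: 23.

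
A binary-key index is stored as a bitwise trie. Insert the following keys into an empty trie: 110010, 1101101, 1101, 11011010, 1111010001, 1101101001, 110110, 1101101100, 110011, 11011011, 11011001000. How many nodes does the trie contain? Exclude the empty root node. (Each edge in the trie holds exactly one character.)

For each word, the new-node count is its length minus the longest prefix already in the trie:
  "110010" → 6 new (1, 1, 0, 0, 1, 0)
  "1101101" → prefix "110" already present; 4 new (1, 1, 0, 1)
  "1101" → prefix "1101" already present; 0 new (none)
  "11011010" → prefix "1101101" already present; 1 new (0)
  "1111010001" → prefix "11" already present; 8 new (1, 1, 0, 1, 0, 0, 0, 1)
  "1101101001" → prefix "11011010" already present; 2 new (0, 1)
  "110110" → prefix "110110" already present; 0 new (none)
  "1101101100" → prefix "1101101" already present; 3 new (1, 0, 0)
  "110011" → prefix "11001" already present; 1 new (1)
  "11011011" → prefix "11011011" already present; 0 new (none)
  "11011001000" → prefix "110110" already present; 5 new (0, 1, 0, 0, 0)
Total nodes = 6 + 4 + 0 + 1 + 8 + 2 + 0 + 3 + 1 + 0 + 5 = 30

30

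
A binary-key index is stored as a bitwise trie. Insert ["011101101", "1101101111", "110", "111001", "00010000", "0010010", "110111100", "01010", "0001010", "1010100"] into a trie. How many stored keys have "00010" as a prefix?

Traverse to the node for "00010", then collect every word in that subtree.
Matches: "00010000", "0001010"
Count: 2

2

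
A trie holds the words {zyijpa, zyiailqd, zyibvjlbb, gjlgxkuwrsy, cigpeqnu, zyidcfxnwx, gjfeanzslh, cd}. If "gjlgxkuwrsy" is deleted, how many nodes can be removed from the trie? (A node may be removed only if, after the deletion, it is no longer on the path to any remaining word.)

Walk "gjlgxkuwrsy" from the leaf back toward the root, removing each node that no remaining word uses.
The suffix "lgxkuwrsy" (9 nodes) is used only by "gjlgxkuwrsy"; the node for "gj" still has the child "f", so pruning stops there.
Nodes removed: 9

9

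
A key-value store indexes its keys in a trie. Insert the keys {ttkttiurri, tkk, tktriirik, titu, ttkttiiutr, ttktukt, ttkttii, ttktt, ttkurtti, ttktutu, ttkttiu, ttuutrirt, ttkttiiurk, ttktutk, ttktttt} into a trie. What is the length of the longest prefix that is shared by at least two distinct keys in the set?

8

Equivalently: take the maximum, over all pairs, of their longest common prefix length.
e.g. "ttkttiiurk" and "ttkttiiutr" share the prefix "ttkttiiu" of length 8; no pair shares a longer one.
Longest shared-prefix length: 8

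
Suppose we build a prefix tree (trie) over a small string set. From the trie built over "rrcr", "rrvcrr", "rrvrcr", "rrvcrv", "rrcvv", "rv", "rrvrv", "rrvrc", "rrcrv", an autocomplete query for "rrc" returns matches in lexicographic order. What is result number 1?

rrcr

Words with prefix "rrc", in lexicographic order: "rrcr", "rrcrv", "rrcvv"
The 1st is rrcr.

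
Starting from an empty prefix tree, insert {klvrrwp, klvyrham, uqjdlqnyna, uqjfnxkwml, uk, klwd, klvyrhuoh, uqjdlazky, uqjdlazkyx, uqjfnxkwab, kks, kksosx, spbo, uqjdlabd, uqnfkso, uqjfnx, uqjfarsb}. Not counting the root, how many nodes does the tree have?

Trace insertions, counting only characters that open a new branch:
  "klvrrwp" → 7 new (k, l, v, r, r, w, p)
  "klvyrham" → prefix "klv" already present; 5 new (y, r, h, a, m)
  "uqjdlqnyna" → 10 new (u, q, j, d, l, q, n, y, n, a)
  "uqjfnxkwml" → prefix "uqj" already present; 7 new (f, n, x, k, w, m, l)
  "uk" → prefix "u" already present; 1 new (k)
  "klwd" → prefix "kl" already present; 2 new (w, d)
  "klvyrhuoh" → prefix "klvyrh" already present; 3 new (u, o, h)
  "uqjdlazky" → prefix "uqjdl" already present; 4 new (a, z, k, y)
  "uqjdlazkyx" → prefix "uqjdlazky" already present; 1 new (x)
  "uqjfnxkwab" → prefix "uqjfnxkw" already present; 2 new (a, b)
  "kks" → prefix "k" already present; 2 new (k, s)
  "kksosx" → prefix "kks" already present; 3 new (o, s, x)
  "spbo" → 4 new (s, p, b, o)
  "uqjdlabd" → prefix "uqjdla" already present; 2 new (b, d)
  "uqnfkso" → prefix "uq" already present; 5 new (n, f, k, s, o)
  "uqjfnx" → prefix "uqjfnx" already present; 0 new (none)
  "uqjfarsb" → prefix "uqjf" already present; 4 new (a, r, s, b)
Total nodes = 7 + 5 + 10 + 7 + 1 + 2 + 3 + 4 + 1 + 2 + 2 + 3 + 4 + 2 + 5 + 0 + 4 = 62

62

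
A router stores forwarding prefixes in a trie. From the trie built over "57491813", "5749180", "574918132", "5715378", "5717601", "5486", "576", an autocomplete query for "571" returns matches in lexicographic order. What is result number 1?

DFS of the "571" subtree visits, in order: "5715378", "5717601"
Position 1: 5715378

5715378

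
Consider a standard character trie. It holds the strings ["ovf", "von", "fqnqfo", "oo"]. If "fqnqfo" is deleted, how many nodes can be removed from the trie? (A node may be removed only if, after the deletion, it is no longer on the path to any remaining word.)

6

Walk "fqnqfo" from the leaf back toward the root, removing each node that no remaining word uses.
No other word shares any prefix with "fqnqfo", so all 6 of its nodes go.
Nodes removed: 6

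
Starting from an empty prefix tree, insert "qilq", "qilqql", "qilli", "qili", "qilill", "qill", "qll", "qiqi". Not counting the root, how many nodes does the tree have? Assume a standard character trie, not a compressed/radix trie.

15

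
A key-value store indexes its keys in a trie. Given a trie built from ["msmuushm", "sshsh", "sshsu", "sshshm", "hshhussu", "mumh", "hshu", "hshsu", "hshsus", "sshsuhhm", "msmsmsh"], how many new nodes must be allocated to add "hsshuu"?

"hs" is already a path in the trie; the remaining "shuu" must be added.
So 6 − 2 = 4 new nodes.

4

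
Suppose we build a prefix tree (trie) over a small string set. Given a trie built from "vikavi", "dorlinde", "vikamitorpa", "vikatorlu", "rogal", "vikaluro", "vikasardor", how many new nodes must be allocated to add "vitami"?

4

The longest prefix of "vitami" already in the trie is "vi" (length 2).
So 6 − 2 = 4 new nodes.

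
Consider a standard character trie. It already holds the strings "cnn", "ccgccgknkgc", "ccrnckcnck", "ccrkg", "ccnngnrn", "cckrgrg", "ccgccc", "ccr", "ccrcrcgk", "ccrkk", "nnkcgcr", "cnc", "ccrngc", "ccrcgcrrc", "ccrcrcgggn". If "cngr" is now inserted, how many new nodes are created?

2

The longest prefix of "cngr" already in the trie is "cn" (length 2).
So 4 − 2 = 2 new nodes.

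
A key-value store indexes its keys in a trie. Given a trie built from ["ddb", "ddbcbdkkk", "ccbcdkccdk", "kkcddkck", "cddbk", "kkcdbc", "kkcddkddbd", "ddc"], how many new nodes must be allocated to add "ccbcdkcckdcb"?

The longest prefix of "ccbcdkcckdcb" already in the trie is "ccbcdkcc" (length 8).
Each of the 4 remaining characters creates one node.

4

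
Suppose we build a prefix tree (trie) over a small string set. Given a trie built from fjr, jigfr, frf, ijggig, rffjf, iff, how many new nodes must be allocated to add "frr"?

"fr" is already a path in the trie; the remaining "r" must be added.
Each of the 1 remaining characters creates one node.

1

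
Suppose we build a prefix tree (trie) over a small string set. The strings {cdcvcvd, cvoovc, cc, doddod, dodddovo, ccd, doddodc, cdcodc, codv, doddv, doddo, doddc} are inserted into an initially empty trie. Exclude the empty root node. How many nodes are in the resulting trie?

33

Trace insertions, counting only characters that open a new branch:
  "cdcvcvd" → 7 new (c, d, c, v, c, v, d)
  "cvoovc" → prefix "c" already present; 5 new (v, o, o, v, c)
  "cc" → prefix "c" already present; 1 new (c)
  "doddod" → 6 new (d, o, d, d, o, d)
  "dodddovo" → prefix "dodd" already present; 4 new (d, o, v, o)
  "ccd" → prefix "cc" already present; 1 new (d)
  "doddodc" → prefix "doddod" already present; 1 new (c)
  "cdcodc" → prefix "cdc" already present; 3 new (o, d, c)
  "codv" → prefix "c" already present; 3 new (o, d, v)
  "doddv" → prefix "dodd" already present; 1 new (v)
  "doddo" → prefix "doddo" already present; 0 new (none)
  "doddc" → prefix "dodd" already present; 1 new (c)
Total nodes = 7 + 5 + 1 + 6 + 4 + 1 + 1 + 3 + 3 + 1 + 0 + 1 = 33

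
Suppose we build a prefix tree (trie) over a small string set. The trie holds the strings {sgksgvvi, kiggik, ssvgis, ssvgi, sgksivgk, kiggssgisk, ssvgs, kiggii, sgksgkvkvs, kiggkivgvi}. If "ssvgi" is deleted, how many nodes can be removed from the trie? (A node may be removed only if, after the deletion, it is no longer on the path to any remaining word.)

0

Walk "ssvgi" from the leaf back toward the root, removing each node that no remaining word uses.
Every node on "ssvgi" is still needed (e.g. by "ssvgis"), so nothing is freed.
Nodes removed: 0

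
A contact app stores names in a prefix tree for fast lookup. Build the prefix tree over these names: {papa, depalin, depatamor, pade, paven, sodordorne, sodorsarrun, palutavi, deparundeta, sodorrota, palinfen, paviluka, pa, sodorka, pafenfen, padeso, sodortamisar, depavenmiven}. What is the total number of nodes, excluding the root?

89

Insert word by word; a character creates a node only if that edge doesn't already exist:
  "papa" → 4 new (p, a, p, a)
  "depalin" → 7 new (d, e, p, a, l, i, n)
  "depatamor" → prefix "depa" already present; 5 new (t, a, m, o, r)
  "pade" → prefix "pa" already present; 2 new (d, e)
  "paven" → prefix "pa" already present; 3 new (v, e, n)
  "sodordorne" → 10 new (s, o, d, o, r, d, o, r, n, e)
  "sodorsarrun" → prefix "sodor" already present; 6 new (s, a, r, r, u, n)
  "palutavi" → prefix "pa" already present; 6 new (l, u, t, a, v, i)
  "deparundeta" → prefix "depa" already present; 7 new (r, u, n, d, e, t, a)
  "sodorrota" → prefix "sodor" already present; 4 new (r, o, t, a)
  "palinfen" → prefix "pal" already present; 5 new (i, n, f, e, n)
  "paviluka" → prefix "pav" already present; 5 new (i, l, u, k, a)
  "pa" → prefix "pa" already present; 0 new (none)
  "sodorka" → prefix "sodor" already present; 2 new (k, a)
  "pafenfen" → prefix "pa" already present; 6 new (f, e, n, f, e, n)
  "padeso" → prefix "pade" already present; 2 new (s, o)
  "sodortamisar" → prefix "sodor" already present; 7 new (t, a, m, i, s, a, r)
  "depavenmiven" → prefix "depa" already present; 8 new (v, e, n, m, i, v, e, n)
Total nodes = 4 + 7 + 5 + 2 + 3 + 10 + 6 + 6 + 7 + 4 + 5 + 5 + 0 + 2 + 6 + 2 + 7 + 8 = 89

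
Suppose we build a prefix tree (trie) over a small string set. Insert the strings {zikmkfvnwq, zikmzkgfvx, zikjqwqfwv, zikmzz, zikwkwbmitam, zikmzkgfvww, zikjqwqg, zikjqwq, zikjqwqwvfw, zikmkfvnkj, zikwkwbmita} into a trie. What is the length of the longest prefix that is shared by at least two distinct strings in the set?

Equivalently: take the maximum, over all pairs, of their longest common prefix length.
e.g. "zikwkwbmita" and "zikwkwbmitam" share the prefix "zikwkwbmita" of length 11; no pair shares a longer one.
Longest shared-prefix length: 11

11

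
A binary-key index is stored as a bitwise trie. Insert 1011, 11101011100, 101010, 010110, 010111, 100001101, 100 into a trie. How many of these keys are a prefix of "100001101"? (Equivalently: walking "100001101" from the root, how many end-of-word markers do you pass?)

2

Traverse "100001101" character by character; count nodes along the way that are marked as word ends.
Prefixes of the query that are stored words: "100", "100001101"
Count: 2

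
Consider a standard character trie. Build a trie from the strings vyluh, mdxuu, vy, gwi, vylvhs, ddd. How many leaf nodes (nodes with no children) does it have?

A leaf is a node with no children — equivalently, the end of a word that is not a proper prefix of any other stored word.
Those words: "ddd", "gwi", "mdxuu", "vyluh", "vylvhs"
Leaf count: 5

5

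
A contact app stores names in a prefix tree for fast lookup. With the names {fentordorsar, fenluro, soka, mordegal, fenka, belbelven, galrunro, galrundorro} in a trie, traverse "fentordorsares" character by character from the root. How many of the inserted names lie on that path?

1

Check each prefix of "fentordorsares" against the stored set — each match is an end-marker on the path.
Prefixes of the query that are stored words: "fentordorsar"
Count: 1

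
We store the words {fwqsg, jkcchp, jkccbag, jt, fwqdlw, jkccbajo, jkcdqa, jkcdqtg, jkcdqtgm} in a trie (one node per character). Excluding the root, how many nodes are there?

26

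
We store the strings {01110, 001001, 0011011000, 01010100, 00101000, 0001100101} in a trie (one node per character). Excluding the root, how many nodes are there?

35

Count nodes per top-level branch (shared prefixes stored once):
  '0'-branch (0001100101, 001001, 00101000, 0011011000, 01010100, 01110): 35 nodes
Sum: 35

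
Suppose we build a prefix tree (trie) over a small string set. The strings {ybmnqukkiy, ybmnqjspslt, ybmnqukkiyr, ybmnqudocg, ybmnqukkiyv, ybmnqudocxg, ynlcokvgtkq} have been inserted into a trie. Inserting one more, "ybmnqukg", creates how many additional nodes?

"ybmnquk" is already a path in the trie; the remaining "g" must be added.
Each of the 1 remaining characters creates one node.

1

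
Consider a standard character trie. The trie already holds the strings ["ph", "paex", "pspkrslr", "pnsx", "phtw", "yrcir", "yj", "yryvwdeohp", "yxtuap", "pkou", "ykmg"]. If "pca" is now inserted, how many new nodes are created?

Walking "pca" from the root, the first 1 characters ("p") follow existing edges; "c" is the first miss.
So 3 − 1 = 2 new nodes.

2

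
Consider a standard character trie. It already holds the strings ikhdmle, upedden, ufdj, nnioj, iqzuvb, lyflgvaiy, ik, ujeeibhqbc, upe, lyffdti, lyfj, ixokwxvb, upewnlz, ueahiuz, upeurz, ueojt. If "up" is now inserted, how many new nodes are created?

0

"up" is already a full path in the trie; only an end-marker is added.
No new nodes are needed: 0.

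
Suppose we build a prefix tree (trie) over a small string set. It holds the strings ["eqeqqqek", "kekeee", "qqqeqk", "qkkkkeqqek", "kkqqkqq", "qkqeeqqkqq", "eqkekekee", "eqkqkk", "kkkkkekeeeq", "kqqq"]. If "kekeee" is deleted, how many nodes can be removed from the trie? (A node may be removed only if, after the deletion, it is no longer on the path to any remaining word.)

Walk "kekeee" from the leaf back toward the root, removing each node that no remaining word uses.
The suffix "ekeee" (5 nodes) is used only by "kekeee"; the node for "k" still has the child "k", so pruning stops there.
Nodes removed: 5

5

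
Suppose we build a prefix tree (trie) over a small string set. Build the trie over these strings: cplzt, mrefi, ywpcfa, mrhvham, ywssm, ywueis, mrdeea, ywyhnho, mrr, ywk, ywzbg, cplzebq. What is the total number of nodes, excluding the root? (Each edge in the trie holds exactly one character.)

45

Insert word by word; a character creates a node only if that edge doesn't already exist:
  "cplzt" → 5 new (c, p, l, z, t)
  "mrefi" → 5 new (m, r, e, f, i)
  "ywpcfa" → 6 new (y, w, p, c, f, a)
  "mrhvham" → prefix "mr" already present; 5 new (h, v, h, a, m)
  "ywssm" → prefix "yw" already present; 3 new (s, s, m)
  "ywueis" → prefix "yw" already present; 4 new (u, e, i, s)
  "mrdeea" → prefix "mr" already present; 4 new (d, e, e, a)
  "ywyhnho" → prefix "yw" already present; 5 new (y, h, n, h, o)
  "mrr" → prefix "mr" already present; 1 new (r)
  "ywk" → prefix "yw" already present; 1 new (k)
  "ywzbg" → prefix "yw" already present; 3 new (z, b, g)
  "cplzebq" → prefix "cplz" already present; 3 new (e, b, q)
Total nodes = 5 + 5 + 6 + 5 + 3 + 4 + 4 + 5 + 1 + 1 + 3 + 3 = 45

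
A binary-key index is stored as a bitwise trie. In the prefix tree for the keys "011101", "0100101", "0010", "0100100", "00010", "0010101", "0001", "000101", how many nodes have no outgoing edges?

5

A leaf is a node with no children — equivalently, the end of a word that is not a proper prefix of any other stored word.
Those words: "000101", "0010101", "0100100", "0100101", "011101"
Leaf count: 5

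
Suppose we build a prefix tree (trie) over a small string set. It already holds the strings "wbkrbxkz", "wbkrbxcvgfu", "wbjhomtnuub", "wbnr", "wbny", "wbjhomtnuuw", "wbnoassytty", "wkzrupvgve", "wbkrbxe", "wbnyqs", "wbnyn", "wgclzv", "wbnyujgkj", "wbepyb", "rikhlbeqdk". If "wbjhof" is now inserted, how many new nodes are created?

"wbjho" is already a path in the trie; the remaining "f" must be added.
New nodes needed: |"wbjhof"| − 5 = 6 − 5 = 1.

1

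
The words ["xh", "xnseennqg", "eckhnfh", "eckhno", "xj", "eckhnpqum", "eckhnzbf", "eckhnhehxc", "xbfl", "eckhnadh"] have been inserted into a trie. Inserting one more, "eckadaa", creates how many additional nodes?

4

The longest prefix of "eckadaa" already in the trie is "eck" (length 3).
New nodes needed: |"eckadaa"| − 3 = 7 − 3 = 4.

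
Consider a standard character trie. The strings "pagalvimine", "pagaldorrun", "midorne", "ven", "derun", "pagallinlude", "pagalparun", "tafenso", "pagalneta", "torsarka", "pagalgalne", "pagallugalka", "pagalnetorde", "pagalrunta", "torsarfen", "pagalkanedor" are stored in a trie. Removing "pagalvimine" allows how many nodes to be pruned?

6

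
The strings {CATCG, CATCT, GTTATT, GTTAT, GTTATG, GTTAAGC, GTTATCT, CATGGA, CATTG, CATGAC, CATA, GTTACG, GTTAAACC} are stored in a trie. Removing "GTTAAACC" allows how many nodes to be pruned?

3

After clearing the end-marker at "GTTAAACC", prune upward until reaching a node still needed by another word.
The suffix "ACC" (3 nodes) is used only by "GTTAAACC"; the node for "GTTAA" still has the child "G", so pruning stops there.
Nodes removed: 3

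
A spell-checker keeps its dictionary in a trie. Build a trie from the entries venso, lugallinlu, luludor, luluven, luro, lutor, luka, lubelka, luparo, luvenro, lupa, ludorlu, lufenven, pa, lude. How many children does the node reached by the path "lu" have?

10

The children of the "lu" node are the distinct next characters among strings starting with "lu".
Characters that immediately follow "lu" among the stored strings: {b, d, f, g, k, l, p, r, t, v}.
That node has 10 child edges.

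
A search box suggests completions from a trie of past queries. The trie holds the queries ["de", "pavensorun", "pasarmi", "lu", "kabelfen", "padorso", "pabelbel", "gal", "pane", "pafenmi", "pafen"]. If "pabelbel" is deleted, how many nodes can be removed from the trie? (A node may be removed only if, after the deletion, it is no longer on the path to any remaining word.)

6

After clearing the end-marker at "pabelbel", prune upward until reaching a node still needed by another word.
The suffix "belbel" (6 nodes) is used only by "pabelbel"; the node for "pa" still has the child "v", so pruning stops there.
Nodes removed: 6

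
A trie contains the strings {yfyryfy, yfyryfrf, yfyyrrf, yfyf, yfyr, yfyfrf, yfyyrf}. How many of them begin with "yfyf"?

2

Walk to "yfyf"; the words in its subtree are exactly those with that prefix.
Matches: "yfyf", "yfyfrf"
Count: 2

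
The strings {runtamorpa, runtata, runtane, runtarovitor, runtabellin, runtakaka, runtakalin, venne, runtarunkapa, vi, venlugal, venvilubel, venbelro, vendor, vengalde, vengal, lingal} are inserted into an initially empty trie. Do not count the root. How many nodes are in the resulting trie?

77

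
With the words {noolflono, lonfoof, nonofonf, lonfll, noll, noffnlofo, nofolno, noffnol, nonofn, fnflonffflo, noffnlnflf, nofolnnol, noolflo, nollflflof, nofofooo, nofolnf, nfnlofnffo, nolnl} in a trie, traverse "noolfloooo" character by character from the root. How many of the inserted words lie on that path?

Walk "noolfloooo" from the root; an end-of-word marker is hit whenever a stored word is a prefix of "noolfloooo".
Prefixes of the query that are stored words: "noolflo"
Count: 1

1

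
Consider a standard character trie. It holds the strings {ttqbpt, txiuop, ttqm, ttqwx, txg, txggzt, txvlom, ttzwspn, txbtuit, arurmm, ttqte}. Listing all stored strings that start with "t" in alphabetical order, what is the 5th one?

ttzwspn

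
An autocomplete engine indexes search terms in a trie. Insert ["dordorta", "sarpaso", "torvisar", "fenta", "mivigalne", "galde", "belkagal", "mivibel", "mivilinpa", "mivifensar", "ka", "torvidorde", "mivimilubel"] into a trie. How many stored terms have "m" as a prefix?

5

Traverse to the node for "m", then collect every word in that subtree.
Matches: "mivibel", "mivifensar", "mivigalne", "mivilinpa", "mivimilubel"
Count: 5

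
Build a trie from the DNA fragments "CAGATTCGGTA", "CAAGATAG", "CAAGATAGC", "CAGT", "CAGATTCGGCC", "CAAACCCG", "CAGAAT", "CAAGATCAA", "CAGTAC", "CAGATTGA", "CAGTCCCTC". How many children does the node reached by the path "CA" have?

2

The children of the "CA" node are the distinct next characters among strings starting with "CA".
Characters that immediately follow "CA" among the stored strings: {A, G}.
That node has 2 child edges.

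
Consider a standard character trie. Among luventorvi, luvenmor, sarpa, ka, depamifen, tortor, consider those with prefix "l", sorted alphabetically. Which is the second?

luventorvi

Words with prefix "l", in lexicographic order: "luvenmor", "luventorvi"
Position 2: luventorvi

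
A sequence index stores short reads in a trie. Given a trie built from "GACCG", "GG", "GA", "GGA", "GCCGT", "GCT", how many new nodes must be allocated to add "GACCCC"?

Walking "GACCCC" from the root, the first 4 characters ("GACC") follow existing edges; "C" is the first miss.
Each of the 2 remaining characters creates one node.

2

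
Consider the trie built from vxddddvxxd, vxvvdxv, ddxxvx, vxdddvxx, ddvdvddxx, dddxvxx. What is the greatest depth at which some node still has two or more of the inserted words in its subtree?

5

The deepest shared node is where two words last agree before diverging.
"vxddddvxxd" and "vxdddvxx" agree on "vxddd" (5 characters) before diverging; nothing deeper is shared.
Longest shared-prefix length: 5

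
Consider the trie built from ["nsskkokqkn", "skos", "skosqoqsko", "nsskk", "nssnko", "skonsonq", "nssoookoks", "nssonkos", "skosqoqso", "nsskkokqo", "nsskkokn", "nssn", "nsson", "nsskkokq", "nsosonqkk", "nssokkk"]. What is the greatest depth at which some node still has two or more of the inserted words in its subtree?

8

The deepest shared node is where two words last agree before diverging.
"nsskkokq" and "nsskkokqkn" agree on "nsskkokq" (8 characters) before diverging; nothing deeper is shared.
Longest shared-prefix length: 8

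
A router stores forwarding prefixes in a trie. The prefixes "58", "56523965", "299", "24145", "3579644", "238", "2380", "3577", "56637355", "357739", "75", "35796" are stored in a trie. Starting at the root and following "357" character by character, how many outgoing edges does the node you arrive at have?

2

Follow the path "357" to its node, then look at its outgoing edges.
Characters that immediately follow "357" among the stored strings: {7, 9}.
That node has 2 child edges.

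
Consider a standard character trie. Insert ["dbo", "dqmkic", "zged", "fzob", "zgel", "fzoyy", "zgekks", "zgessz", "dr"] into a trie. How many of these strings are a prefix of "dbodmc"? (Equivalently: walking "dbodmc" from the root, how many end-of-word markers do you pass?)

Walk "dbodmc" from the root; an end-of-word marker is hit whenever a stored word is a prefix of "dbodmc".
Prefixes of the query that are stored words: "dbo"
Count: 1

1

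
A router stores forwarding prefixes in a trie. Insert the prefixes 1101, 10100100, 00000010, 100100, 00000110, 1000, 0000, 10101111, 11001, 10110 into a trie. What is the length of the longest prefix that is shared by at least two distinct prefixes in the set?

5

Equivalently: take the maximum, over all pairs, of their longest common prefix length.
e.g. "00000010" and "00000110" share the prefix "00000" of length 5; no pair shares a longer one.
Longest shared-prefix length: 5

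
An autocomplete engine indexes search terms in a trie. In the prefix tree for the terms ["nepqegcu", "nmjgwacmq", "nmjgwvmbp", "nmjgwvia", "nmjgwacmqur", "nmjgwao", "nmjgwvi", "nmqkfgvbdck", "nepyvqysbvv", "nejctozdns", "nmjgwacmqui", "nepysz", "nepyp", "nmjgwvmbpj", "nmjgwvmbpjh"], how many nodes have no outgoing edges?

A leaf is a node with no children — equivalently, the end of a word that is not a proper prefix of any other stored word.
Those words: "nejctozdns", "nepqegcu", "nepyp", "nepysz", "nepyvqysbvv", "nmjgwacmqui", "nmjgwacmqur", "nmjgwao", "nmjgwvia", "nmjgwvmbpjh", "nmqkfgvbdck"
Leaf count: 11

11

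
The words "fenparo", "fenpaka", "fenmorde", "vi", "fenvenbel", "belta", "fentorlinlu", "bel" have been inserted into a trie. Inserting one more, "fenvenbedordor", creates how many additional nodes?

"fenvenbe" is already a path in the trie; the remaining "dordor" must be added.
So 14 − 8 = 6 new nodes.

6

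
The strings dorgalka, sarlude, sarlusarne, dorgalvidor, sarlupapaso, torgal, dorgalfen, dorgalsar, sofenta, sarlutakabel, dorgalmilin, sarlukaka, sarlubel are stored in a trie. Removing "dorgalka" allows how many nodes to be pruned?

2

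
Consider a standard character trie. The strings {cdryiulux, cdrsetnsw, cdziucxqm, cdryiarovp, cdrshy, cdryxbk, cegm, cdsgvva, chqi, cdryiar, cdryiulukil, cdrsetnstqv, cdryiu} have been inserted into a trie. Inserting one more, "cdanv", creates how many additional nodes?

3

Walking "cdanv" from the root, the first 2 characters ("cd") follow existing edges; "a" is the first miss.
Each of the 3 remaining characters creates one node.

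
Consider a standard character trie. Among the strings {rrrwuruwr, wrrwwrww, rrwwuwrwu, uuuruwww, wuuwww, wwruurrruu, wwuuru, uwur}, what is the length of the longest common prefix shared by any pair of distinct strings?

2

Equivalently: take the maximum, over all pairs, of their longest common prefix length.
e.g. "rrrwuruwr" and "rrwwuwrwu" share the prefix "rr" of length 2; no pair shares a longer one.
Longest shared-prefix length: 2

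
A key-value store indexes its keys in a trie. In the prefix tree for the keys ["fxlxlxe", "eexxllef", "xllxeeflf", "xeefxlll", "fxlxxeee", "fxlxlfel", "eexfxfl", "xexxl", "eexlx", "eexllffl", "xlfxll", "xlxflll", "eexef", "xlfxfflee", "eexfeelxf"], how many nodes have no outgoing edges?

15

A leaf is a node with no children — equivalently, the end of a word that is not a proper prefix of any other stored word.
Those words: "eexef", "eexfeelxf", "eexfxfl", "eexllffl", "eexlx", "eexxllef", "fxlxlfel", "fxlxlxe", "fxlxxeee", "xeefxlll", "xexxl", "xlfxfflee", "xlfxll", "xllxeeflf", "xlxflll"
Leaf count: 15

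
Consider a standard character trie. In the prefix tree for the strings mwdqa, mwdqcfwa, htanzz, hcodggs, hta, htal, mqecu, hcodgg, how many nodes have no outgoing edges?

6

Leaves are exactly the stored words that no other stored word extends.
Those words: "hcodggs", "htal", "htanzz", "mqecu", "mwdqa", "mwdqcfwa"
Leaf count: 6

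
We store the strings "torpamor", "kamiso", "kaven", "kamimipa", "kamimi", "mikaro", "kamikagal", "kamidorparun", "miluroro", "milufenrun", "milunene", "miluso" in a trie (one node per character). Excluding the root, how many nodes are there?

Insert word by word; a character creates a node only if that edge doesn't already exist:
  "torpamor" → 8 new (t, o, r, p, a, m, o, r)
  "kamiso" → 6 new (k, a, m, i, s, o)
  "kaven" → prefix "ka" already present; 3 new (v, e, n)
  "kamimipa" → prefix "kami" already present; 4 new (m, i, p, a)
  "kamimi" → prefix "kamimi" already present; 0 new (none)
  "mikaro" → 6 new (m, i, k, a, r, o)
  "kamikagal" → prefix "kami" already present; 5 new (k, a, g, a, l)
  "kamidorparun" → prefix "kami" already present; 8 new (d, o, r, p, a, r, u, n)
  "miluroro" → prefix "mi" already present; 6 new (l, u, r, o, r, o)
  "milufenrun" → prefix "milu" already present; 6 new (f, e, n, r, u, n)
  "milunene" → prefix "milu" already present; 4 new (n, e, n, e)
  "miluso" → prefix "milu" already present; 2 new (s, o)
Total nodes = 8 + 6 + 3 + 4 + 0 + 6 + 5 + 8 + 6 + 6 + 4 + 2 = 58

58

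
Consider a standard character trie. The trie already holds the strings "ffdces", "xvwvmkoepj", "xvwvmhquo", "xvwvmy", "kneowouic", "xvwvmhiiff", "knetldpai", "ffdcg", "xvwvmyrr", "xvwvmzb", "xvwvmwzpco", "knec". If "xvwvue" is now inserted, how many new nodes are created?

2

"xvwv" is already a path in the trie; the remaining "ue" must be added.
Each of the 2 remaining characters creates one node.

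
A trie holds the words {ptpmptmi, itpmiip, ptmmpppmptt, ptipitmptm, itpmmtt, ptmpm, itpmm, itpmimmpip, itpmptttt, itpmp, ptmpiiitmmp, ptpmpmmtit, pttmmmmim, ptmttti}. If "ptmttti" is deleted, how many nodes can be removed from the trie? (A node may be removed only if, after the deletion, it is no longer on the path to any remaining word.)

4

After clearing the end-marker at "ptmttti", prune upward until reaching a node still needed by another word.
The suffix "ttti" (4 nodes) is used only by "ptmttti"; the node for "ptm" still has the child "m", so pruning stops there.
Nodes removed: 4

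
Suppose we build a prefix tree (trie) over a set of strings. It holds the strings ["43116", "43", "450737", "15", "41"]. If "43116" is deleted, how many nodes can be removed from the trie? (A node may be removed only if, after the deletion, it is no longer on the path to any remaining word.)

3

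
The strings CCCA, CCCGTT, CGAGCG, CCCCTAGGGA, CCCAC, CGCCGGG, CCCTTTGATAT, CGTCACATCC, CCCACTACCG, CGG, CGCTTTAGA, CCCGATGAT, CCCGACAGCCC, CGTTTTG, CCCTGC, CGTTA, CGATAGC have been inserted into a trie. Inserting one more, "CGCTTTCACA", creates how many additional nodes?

4

The longest prefix of "CGCTTTCACA" already in the trie is "CGCTTT" (length 6).
New nodes needed: |"CGCTTTCACA"| − 6 = 10 − 6 = 4.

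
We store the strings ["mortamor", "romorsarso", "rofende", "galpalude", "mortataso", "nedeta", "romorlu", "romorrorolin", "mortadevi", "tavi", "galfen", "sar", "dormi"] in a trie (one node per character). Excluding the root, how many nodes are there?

For each word, the new-node count is its length minus the longest prefix already in the trie:
  "mortamor" → 8 new (m, o, r, t, a, m, o, r)
  "romorsarso" → 10 new (r, o, m, o, r, s, a, r, s, o)
  "rofende" → prefix "ro" already present; 5 new (f, e, n, d, e)
  "galpalude" → 9 new (g, a, l, p, a, l, u, d, e)
  "mortataso" → prefix "morta" already present; 4 new (t, a, s, o)
  "nedeta" → 6 new (n, e, d, e, t, a)
  "romorlu" → prefix "romor" already present; 2 new (l, u)
  "romorrorolin" → prefix "romor" already present; 7 new (r, o, r, o, l, i, n)
  "mortadevi" → prefix "morta" already present; 4 new (d, e, v, i)
  "tavi" → 4 new (t, a, v, i)
  "galfen" → prefix "gal" already present; 3 new (f, e, n)
  "sar" → 3 new (s, a, r)
  "dormi" → 5 new (d, o, r, m, i)
Total nodes = 8 + 10 + 5 + 9 + 4 + 6 + 2 + 7 + 4 + 4 + 3 + 3 + 5 = 70

70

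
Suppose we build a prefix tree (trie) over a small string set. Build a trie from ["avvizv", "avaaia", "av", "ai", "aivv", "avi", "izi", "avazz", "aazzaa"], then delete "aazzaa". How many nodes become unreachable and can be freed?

A node on "aazzaa"'s path can go only if nothing else ends at it or branches off below it.
The suffix "azzaa" (5 nodes) is used only by "aazzaa"; the node for "a" still has the child "v", so pruning stops there.
Nodes removed: 5

5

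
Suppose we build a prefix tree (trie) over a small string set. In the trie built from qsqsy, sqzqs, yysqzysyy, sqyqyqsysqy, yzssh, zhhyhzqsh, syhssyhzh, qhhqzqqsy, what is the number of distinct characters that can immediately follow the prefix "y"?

2

Follow the path "y" to its node, then look at its outgoing edges.
Characters that immediately follow "y" among the stored strings: {y, z}.
That node has 2 child edges.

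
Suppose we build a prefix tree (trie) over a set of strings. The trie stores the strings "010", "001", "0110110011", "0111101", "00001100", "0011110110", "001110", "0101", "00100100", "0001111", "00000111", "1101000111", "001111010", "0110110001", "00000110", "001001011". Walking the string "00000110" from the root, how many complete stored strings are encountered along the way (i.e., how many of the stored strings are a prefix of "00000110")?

1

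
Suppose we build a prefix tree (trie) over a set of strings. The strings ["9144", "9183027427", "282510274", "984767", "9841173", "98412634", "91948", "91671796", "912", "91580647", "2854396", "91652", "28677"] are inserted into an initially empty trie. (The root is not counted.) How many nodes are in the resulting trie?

60

For each word, the new-node count is its length minus the longest prefix already in the trie:
  "9144" → 4 new (9, 1, 4, 4)
  "9183027427" → prefix "91" already present; 8 new (8, 3, 0, 2, 7, 4, 2, 7)
  "282510274" → 9 new (2, 8, 2, 5, 1, 0, 2, 7, 4)
  "984767" → prefix "9" already present; 5 new (8, 4, 7, 6, 7)
  "9841173" → prefix "984" already present; 4 new (1, 1, 7, 3)
  "98412634" → prefix "9841" already present; 4 new (2, 6, 3, 4)
  "91948" → prefix "91" already present; 3 new (9, 4, 8)
  "91671796" → prefix "91" already present; 6 new (6, 7, 1, 7, 9, 6)
  "912" → prefix "91" already present; 1 new (2)
  "91580647" → prefix "91" already present; 6 new (5, 8, 0, 6, 4, 7)
  "2854396" → prefix "28" already present; 5 new (5, 4, 3, 9, 6)
  "91652" → prefix "916" already present; 2 new (5, 2)
  "28677" → prefix "28" already present; 3 new (6, 7, 7)
Total nodes = 4 + 8 + 9 + 5 + 4 + 4 + 3 + 6 + 1 + 6 + 5 + 2 + 3 = 60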